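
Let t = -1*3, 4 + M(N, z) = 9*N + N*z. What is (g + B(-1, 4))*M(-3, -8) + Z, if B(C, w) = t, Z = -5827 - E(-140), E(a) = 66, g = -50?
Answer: -5522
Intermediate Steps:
M(N, z) = -4 + 9*N + N*z (M(N, z) = -4 + (9*N + N*z) = -4 + 9*N + N*z)
Z = -5893 (Z = -5827 - 1*66 = -5827 - 66 = -5893)
t = -3
B(C, w) = -3
(g + B(-1, 4))*M(-3, -8) + Z = (-50 - 3)*(-4 + 9*(-3) - 3*(-8)) - 5893 = -53*(-4 - 27 + 24) - 5893 = -53*(-7) - 5893 = 371 - 5893 = -5522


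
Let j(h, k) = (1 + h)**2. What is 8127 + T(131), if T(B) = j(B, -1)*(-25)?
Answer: -427473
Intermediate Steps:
T(B) = -25*(1 + B)**2 (T(B) = (1 + B)**2*(-25) = -25*(1 + B)**2)
8127 + T(131) = 8127 - 25*(1 + 131)**2 = 8127 - 25*132**2 = 8127 - 25*17424 = 8127 - 435600 = -427473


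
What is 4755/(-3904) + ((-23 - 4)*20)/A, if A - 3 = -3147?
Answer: -535065/511424 ≈ -1.0462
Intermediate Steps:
A = -3144 (A = 3 - 3147 = -3144)
4755/(-3904) + ((-23 - 4)*20)/A = 4755/(-3904) + ((-23 - 4)*20)/(-3144) = 4755*(-1/3904) - 27*20*(-1/3144) = -4755/3904 - 540*(-1/3144) = -4755/3904 + 45/262 = -535065/511424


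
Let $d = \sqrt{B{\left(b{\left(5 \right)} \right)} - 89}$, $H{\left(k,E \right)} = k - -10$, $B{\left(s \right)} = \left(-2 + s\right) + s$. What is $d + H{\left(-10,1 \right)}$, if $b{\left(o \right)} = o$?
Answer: $9 i \approx 9.0 i$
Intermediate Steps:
$B{\left(s \right)} = -2 + 2 s$
$H{\left(k,E \right)} = 10 + k$ ($H{\left(k,E \right)} = k + 10 = 10 + k$)
$d = 9 i$ ($d = \sqrt{\left(-2 + 2 \cdot 5\right) - 89} = \sqrt{\left(-2 + 10\right) - 89} = \sqrt{8 - 89} = \sqrt{-81} = 9 i \approx 9.0 i$)
$d + H{\left(-10,1 \right)} = 9 i + \left(10 - 10\right) = 9 i + 0 = 9 i$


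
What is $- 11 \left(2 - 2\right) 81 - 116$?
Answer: $-116$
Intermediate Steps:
$- 11 \left(2 - 2\right) 81 - 116 = \left(-11\right) 0 \cdot 81 - 116 = 0 \cdot 81 - 116 = 0 - 116 = -116$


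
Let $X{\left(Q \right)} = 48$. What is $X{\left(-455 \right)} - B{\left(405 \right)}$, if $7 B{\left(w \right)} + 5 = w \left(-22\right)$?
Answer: $\frac{9251}{7} \approx 1321.6$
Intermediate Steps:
$B{\left(w \right)} = - \frac{5}{7} - \frac{22 w}{7}$ ($B{\left(w \right)} = - \frac{5}{7} + \frac{w \left(-22\right)}{7} = - \frac{5}{7} + \frac{\left(-22\right) w}{7} = - \frac{5}{7} - \frac{22 w}{7}$)
$X{\left(-455 \right)} - B{\left(405 \right)} = 48 - \left(- \frac{5}{7} - \frac{8910}{7}\right) = 48 - - \frac{8915}{7} = 48 + \frac{8915}{7} = \frac{9251}{7}$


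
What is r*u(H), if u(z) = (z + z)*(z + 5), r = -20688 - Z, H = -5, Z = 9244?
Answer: 0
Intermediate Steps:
r = -29932 (r = -20688 - 1*9244 = -20688 - 9244 = -29932)
u(z) = 2*z*(5 + z) (u(z) = (2*z)*(5 + z) = 2*z*(5 + z))
r*u(H) = -59864*(-5)*(5 - 5) = -59864*(-5)*0 = -29932*0 = 0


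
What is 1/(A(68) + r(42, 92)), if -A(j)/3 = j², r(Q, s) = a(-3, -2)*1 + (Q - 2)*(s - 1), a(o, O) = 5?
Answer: -1/10227 ≈ -9.7780e-5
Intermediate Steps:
r(Q, s) = 5 + (-1 + s)*(-2 + Q) (r(Q, s) = 5*1 + (Q - 2)*(s - 1) = 5 + (-2 + Q)*(-1 + s) = 5 + (-1 + s)*(-2 + Q))
A(j) = -3*j²
1/(A(68) + r(42, 92)) = 1/(-3*68² + (7 - 1*42 - 2*92 + 42*92)) = 1/(-3*4624 + (7 - 42 - 184 + 3864)) = 1/(-13872 + 3645) = 1/(-10227) = -1/10227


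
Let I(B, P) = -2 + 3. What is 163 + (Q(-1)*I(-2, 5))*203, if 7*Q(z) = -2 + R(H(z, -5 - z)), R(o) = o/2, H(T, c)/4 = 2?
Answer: 221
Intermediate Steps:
I(B, P) = 1
H(T, c) = 8 (H(T, c) = 4*2 = 8)
R(o) = o/2 (R(o) = o*(½) = o/2)
Q(z) = 2/7 (Q(z) = (-2 + (½)*8)/7 = (-2 + 4)/7 = (⅐)*2 = 2/7)
163 + (Q(-1)*I(-2, 5))*203 = 163 + ((2/7)*1)*203 = 163 + (2/7)*203 = 163 + 58 = 221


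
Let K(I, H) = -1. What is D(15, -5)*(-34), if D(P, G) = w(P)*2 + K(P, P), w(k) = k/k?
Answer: -34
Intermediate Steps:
w(k) = 1
D(P, G) = 1 (D(P, G) = 1*2 - 1 = 2 - 1 = 1)
D(15, -5)*(-34) = 1*(-34) = -34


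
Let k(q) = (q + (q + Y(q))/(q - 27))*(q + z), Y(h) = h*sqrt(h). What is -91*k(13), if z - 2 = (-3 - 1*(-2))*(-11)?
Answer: -28561 + 2197*sqrt(13) ≈ -20640.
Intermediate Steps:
Y(h) = h**(3/2)
z = 13 (z = 2 + (-3 - 1*(-2))*(-11) = 2 + (-3 + 2)*(-11) = 2 - 1*(-11) = 2 + 11 = 13)
k(q) = (13 + q)*(q + (q + q**(3/2))/(-27 + q)) (k(q) = (q + (q + q**(3/2))/(q - 27))*(q + 13) = (q + (q + q**(3/2))/(-27 + q))*(13 + q) = (13 + q)*(q + (q + q**(3/2))/(-27 + q)))
-91*k(13) = -91*(13**3 + 13**(5/2) - 338*13 - 13*13**2 + 13*13**(3/2))/(-27 + 13) = -91*(2197 + 169*sqrt(13) - 4394 - 13*169 + 13*(13*sqrt(13)))/(-14) = -(-13)*(2197 + 169*sqrt(13) - 4394 - 2197 + 169*sqrt(13))/2 = -(-13)*(-4394 + 338*sqrt(13))/2 = -91*(2197/7 - 169*sqrt(13)/7) = -28561 + 2197*sqrt(13)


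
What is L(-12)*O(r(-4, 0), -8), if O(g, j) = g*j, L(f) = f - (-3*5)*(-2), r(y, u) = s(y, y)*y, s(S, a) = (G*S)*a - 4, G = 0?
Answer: 5376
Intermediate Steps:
s(S, a) = -4 (s(S, a) = (0*S)*a - 4 = 0*a - 4 = 0 - 4 = -4)
r(y, u) = -4*y
L(f) = -30 + f (L(f) = f - (-15)*(-2) = f - 1*30 = f - 30 = -30 + f)
L(-12)*O(r(-4, 0), -8) = (-30 - 12)*(-4*(-4)*(-8)) = -672*(-8) = -42*(-128) = 5376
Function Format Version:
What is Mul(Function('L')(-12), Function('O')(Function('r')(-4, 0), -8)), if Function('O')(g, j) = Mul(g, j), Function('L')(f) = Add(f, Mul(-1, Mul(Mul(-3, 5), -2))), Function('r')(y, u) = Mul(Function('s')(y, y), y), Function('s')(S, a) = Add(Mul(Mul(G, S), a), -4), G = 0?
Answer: 5376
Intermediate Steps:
Function('s')(S, a) = -4 (Function('s')(S, a) = Add(Mul(Mul(0, S), a), -4) = Add(Mul(0, a), -4) = Add(0, -4) = -4)
Function('r')(y, u) = Mul(-4, y)
Function('L')(f) = Add(-30, f) (Function('L')(f) = Add(f, Mul(-1, Mul(-15, -2))) = Add(f, Mul(-1, 30)) = Add(f, -30) = Add(-30, f))
Mul(Function('L')(-12), Function('O')(Function('r')(-4, 0), -8)) = Mul(Add(-30, -12), Mul(Mul(-4, -4), -8)) = Mul(-42, Mul(16, -8)) = Mul(-42, -128) = 5376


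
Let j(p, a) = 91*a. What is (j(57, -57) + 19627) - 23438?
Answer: -8998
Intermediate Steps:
(j(57, -57) + 19627) - 23438 = (91*(-57) + 19627) - 23438 = (-5187 + 19627) - 23438 = 14440 - 23438 = -8998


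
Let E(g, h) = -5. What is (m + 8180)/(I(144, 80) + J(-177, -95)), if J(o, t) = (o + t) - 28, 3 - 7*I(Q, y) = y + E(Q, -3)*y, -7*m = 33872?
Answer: -23388/1777 ≈ -13.162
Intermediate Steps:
m = -33872/7 (m = -⅐*33872 = -33872/7 ≈ -4838.9)
I(Q, y) = 3/7 + 4*y/7 (I(Q, y) = 3/7 - (y - 5*y)/7 = 3/7 - (-4)*y/7 = 3/7 + 4*y/7)
J(o, t) = -28 + o + t
(m + 8180)/(I(144, 80) + J(-177, -95)) = (-33872/7 + 8180)/((3/7 + (4/7)*80) + (-28 - 177 - 95)) = 23388/(7*((3/7 + 320/7) - 300)) = 23388/(7*(323/7 - 300)) = 23388/(7*(-1777/7)) = (23388/7)*(-7/1777) = -23388/1777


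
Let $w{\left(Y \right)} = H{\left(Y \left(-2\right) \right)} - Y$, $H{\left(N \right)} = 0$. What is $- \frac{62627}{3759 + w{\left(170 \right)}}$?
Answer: $- \frac{62627}{3589} \approx -17.45$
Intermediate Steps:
$w{\left(Y \right)} = - Y$ ($w{\left(Y \right)} = 0 - Y = - Y$)
$- \frac{62627}{3759 + w{\left(170 \right)}} = - \frac{62627}{3759 - 170} = - \frac{62627}{3589}$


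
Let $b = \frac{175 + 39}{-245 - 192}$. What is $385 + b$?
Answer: $\frac{168031}{437} \approx 384.51$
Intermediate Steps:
$b = - \frac{214}{437}$ ($b = \frac{214}{-437} = 214 \left(- \frac{1}{437}\right) = - \frac{214}{437} \approx -0.4897$)
$385 + b = 385 - \frac{214}{437} = \frac{168031}{437}$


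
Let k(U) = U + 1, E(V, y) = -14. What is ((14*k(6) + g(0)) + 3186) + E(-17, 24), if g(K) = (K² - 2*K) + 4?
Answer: 3274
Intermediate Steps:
g(K) = 4 + K² - 2*K
k(U) = 1 + U
((14*k(6) + g(0)) + 3186) + E(-17, 24) = ((14*(1 + 6) + (4 + 0² - 2*0)) + 3186) - 14 = ((14*7 + (4 + 0 + 0)) + 3186) - 14 = ((98 + 4) + 3186) - 14 = (102 + 3186) - 14 = 3288 - 14 = 3274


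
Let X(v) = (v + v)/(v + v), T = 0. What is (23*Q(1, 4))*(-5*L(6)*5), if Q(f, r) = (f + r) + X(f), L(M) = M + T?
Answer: -20700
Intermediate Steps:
L(M) = M (L(M) = M + 0 = M)
X(v) = 1 (X(v) = (2*v)/((2*v)) = (2*v)*(1/(2*v)) = 1)
Q(f, r) = 1 + f + r (Q(f, r) = (f + r) + 1 = 1 + f + r)
(23*Q(1, 4))*(-5*L(6)*5) = (23*(1 + 1 + 4))*(-5*6*5) = (23*6)*(-30*5) = 138*(-150) = -20700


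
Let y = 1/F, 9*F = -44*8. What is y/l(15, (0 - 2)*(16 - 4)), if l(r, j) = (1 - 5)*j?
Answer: -3/11264 ≈ -0.00026633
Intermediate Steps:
F = -352/9 (F = (-44*8)/9 = (⅑)*(-352) = -352/9 ≈ -39.111)
y = -9/352 (y = 1/(-352/9) = -9/352 ≈ -0.025568)
l(r, j) = -4*j
y/l(15, (0 - 2)*(16 - 4)) = -9*(-1/(4*(0 - 2)*(16 - 4)))/352 = -9/(352*((-(-8)*12))) = -9/(352*((-4*(-24)))) = -9/352/96 = -9/352*1/96 = -3/11264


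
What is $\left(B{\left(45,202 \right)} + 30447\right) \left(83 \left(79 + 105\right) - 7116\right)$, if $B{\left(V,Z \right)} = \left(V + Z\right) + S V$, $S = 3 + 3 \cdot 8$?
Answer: $260249804$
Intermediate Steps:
$S = 27$ ($S = 3 + 24 = 27$)
$B{\left(V,Z \right)} = Z + 28 V$ ($B{\left(V,Z \right)} = \left(V + Z\right) + 27 V = Z + 28 V$)
$\left(B{\left(45,202 \right)} + 30447\right) \left(83 \left(79 + 105\right) - 7116\right) = \left(\left(202 + 28 \cdot 45\right) + 30447\right) \left(83 \left(79 + 105\right) - 7116\right) = \left(\left(202 + 1260\right) + 30447\right) \left(83 \cdot 184 - 7116\right) = \left(1462 + 30447\right) \left(15272 - 7116\right) = 31909 \cdot 8156 = 260249804$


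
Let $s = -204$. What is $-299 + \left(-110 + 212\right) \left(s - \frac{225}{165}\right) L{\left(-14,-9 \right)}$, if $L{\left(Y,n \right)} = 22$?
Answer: $-461135$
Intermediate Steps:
$-299 + \left(-110 + 212\right) \left(s - \frac{225}{165}\right) L{\left(-14,-9 \right)} = -299 + \left(-110 + 212\right) \left(-204 - \frac{225}{165}\right) 22 = -299 + 102 \left(-204 - \frac{15}{11}\right) 22 = -299 + 102 \left(- \frac{2259}{11}\right) 22 = -299 - 460836 = -461135$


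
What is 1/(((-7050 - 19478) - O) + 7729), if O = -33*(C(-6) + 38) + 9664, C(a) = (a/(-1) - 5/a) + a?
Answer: -2/54363 ≈ -3.6790e-5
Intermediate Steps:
C(a) = -5/a (C(a) = (a*(-1) - 5/a) + a = (-a - 5/a) + a = -5/a)
O = 16765/2 (O = -33*(-5/(-6) + 38) + 9664 = -33*(-5*(-⅙) + 38) + 9664 = -33*(⅚ + 38) + 9664 = -33*233/6 + 9664 = -2563/2 + 9664 = 16765/2 ≈ 8382.5)
1/(((-7050 - 19478) - O) + 7729) = 1/(((-7050 - 19478) - 1*16765/2) + 7729) = 1/((-26528 - 16765/2) + 7729) = 1/(-69821/2 + 7729) = 1/(-54363/2) = -2/54363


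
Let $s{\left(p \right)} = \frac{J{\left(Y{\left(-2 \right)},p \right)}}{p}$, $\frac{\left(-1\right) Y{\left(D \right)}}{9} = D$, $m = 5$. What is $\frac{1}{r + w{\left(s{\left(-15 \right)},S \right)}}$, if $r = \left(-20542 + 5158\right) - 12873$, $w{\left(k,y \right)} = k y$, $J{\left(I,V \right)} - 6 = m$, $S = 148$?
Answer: $- \frac{15}{425483} \approx -3.5254 \cdot 10^{-5}$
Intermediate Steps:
$Y{\left(D \right)} = - 9 D$
$J{\left(I,V \right)} = 11$ ($J{\left(I,V \right)} = 6 + 5 = 11$)
$s{\left(p \right)} = \frac{11}{p}$
$r = -28257$ ($r = -15384 - 12873 = -28257$)
$\frac{1}{r + w{\left(s{\left(-15 \right)},S \right)}} = \frac{1}{-28257 + \frac{11}{-15} \cdot 148} = \frac{1}{-28257 + 11 \left(- \frac{1}{15}\right) 148} = \frac{1}{-28257 - \frac{1628}{15}} = \frac{1}{- \frac{425483}{15}} = - \frac{15}{425483}$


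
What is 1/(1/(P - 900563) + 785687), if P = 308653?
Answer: 591910/465055992169 ≈ 1.2728e-6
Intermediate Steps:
1/(1/(P - 900563) + 785687) = 1/(1/(308653 - 900563) + 785687) = 1/(1/(-591910) + 785687) = 1/(-1/591910 + 785687) = 1/(465055992169/591910) = 591910/465055992169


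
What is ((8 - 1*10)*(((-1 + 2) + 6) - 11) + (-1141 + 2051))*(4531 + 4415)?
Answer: 8212428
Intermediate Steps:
((8 - 1*10)*(((-1 + 2) + 6) - 11) + (-1141 + 2051))*(4531 + 4415) = ((8 - 10)*((1 + 6) - 11) + 910)*8946 = (-2*(7 - 11) + 910)*8946 = (-2*(-4) + 910)*8946 = (8 + 910)*8946 = 918*8946 = 8212428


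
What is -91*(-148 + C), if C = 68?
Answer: 7280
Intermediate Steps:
-91*(-148 + C) = -91*(-148 + 68) = -91*(-80) = 7280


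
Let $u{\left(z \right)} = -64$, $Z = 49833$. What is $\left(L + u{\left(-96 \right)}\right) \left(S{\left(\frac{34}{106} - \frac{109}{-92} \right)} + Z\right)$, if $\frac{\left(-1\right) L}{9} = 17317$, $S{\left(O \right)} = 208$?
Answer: $-7802242597$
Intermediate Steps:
$L = -155853$ ($L = \left(-9\right) 17317 = -155853$)
$\left(L + u{\left(-96 \right)}\right) \left(S{\left(\frac{34}{106} - \frac{109}{-92} \right)} + Z\right) = \left(-155853 - 64\right) \left(208 + 49833\right) = \left(-155917\right) 50041 = -7802242597$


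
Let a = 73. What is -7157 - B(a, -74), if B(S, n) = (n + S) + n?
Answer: -7082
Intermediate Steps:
B(S, n) = S + 2*n (B(S, n) = (S + n) + n = S + 2*n)
-7157 - B(a, -74) = -7157 - (73 + 2*(-74)) = -7157 - (73 - 148) = -7157 - 1*(-75) = -7157 + 75 = -7082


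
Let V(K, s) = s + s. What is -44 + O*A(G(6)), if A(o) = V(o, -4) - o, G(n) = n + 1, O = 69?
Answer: -1079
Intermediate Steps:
V(K, s) = 2*s
G(n) = 1 + n
A(o) = -8 - o (A(o) = 2*(-4) - o = -8 - o)
-44 + O*A(G(6)) = -44 + 69*(-8 - (1 + 6)) = -44 + 69*(-8 - 1*7) = -44 + 69*(-8 - 7) = -44 + 69*(-15) = -44 - 1035 = -1079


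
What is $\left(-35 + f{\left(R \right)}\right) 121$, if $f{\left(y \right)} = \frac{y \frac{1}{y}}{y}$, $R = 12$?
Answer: $- \frac{50699}{12} \approx -4224.9$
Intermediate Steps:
$f{\left(y \right)} = \frac{1}{y}$ ($f{\left(y \right)} = 1 \frac{1}{y} = \frac{1}{y}$)
$\left(-35 + f{\left(R \right)}\right) 121 = \left(-35 + \frac{1}{12}\right) 121 = \left(- \frac{419}{12}\right) 121 = - \frac{50699}{12}$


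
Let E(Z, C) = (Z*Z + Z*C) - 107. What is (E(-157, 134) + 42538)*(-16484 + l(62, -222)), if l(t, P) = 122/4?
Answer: -757552047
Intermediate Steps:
E(Z, C) = -107 + Z**2 + C*Z (E(Z, C) = (Z**2 + C*Z) - 107 = -107 + Z**2 + C*Z)
l(t, P) = 61/2 (l(t, P) = 122*(1/4) = 61/2)
(E(-157, 134) + 42538)*(-16484 + l(62, -222)) = ((-107 + (-157)**2 + 134*(-157)) + 42538)*(-16484 + 61/2) = ((-107 + 24649 - 21038) + 42538)*(-32907/2) = (3504 + 42538)*(-32907/2) = 46042*(-32907/2) = -757552047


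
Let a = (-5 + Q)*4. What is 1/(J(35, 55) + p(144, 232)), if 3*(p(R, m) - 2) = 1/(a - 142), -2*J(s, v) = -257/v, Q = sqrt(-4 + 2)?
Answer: 387576090/1679874353 + 9075*I*sqrt(2)/3359748706 ≈ 0.23072 + 3.8199e-6*I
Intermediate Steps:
Q = I*sqrt(2) (Q = sqrt(-2) = I*sqrt(2) ≈ 1.4142*I)
a = -20 + 4*I*sqrt(2) (a = (-5 + I*sqrt(2))*4 = -20 + 4*I*sqrt(2) ≈ -20.0 + 5.6569*I)
J(s, v) = 257/(2*v) (J(s, v) = -(-257)/(2*v) = 257/(2*v))
p(R, m) = 2 + 1/(3*(-162 + 4*I*sqrt(2))) (p(R, m) = 2 + 1/(3*((-20 + 4*I*sqrt(2)) - 142)) = 2 + 1/(3*(-162 + 4*I*sqrt(2))))
1/(J(35, 55) + p(144, 232)) = 1/((257/2)/55 + (26249/13138 - I*sqrt(2)/19707)) = 1/((257/2)*(1/55) + (26249/13138 - I*sqrt(2)/19707)) = 1/(257/110 + (26249/13138 - I*sqrt(2)/19707)) = 1/(1565964/361295 - I*sqrt(2)/19707)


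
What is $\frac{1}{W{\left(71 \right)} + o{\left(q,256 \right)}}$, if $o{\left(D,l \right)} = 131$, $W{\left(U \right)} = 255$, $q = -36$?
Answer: $\frac{1}{386} \approx 0.0025907$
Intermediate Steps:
$\frac{1}{W{\left(71 \right)} + o{\left(q,256 \right)}} = \frac{1}{255 + 131} = \frac{1}{386}$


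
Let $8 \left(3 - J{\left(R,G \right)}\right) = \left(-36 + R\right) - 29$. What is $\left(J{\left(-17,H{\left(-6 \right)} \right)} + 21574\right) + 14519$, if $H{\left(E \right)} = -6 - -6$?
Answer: $\frac{144425}{4} \approx 36106.0$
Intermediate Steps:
$H{\left(E \right)} = 0$ ($H{\left(E \right)} = -6 + 6 = 0$)
$J{\left(R,G \right)} = \frac{89}{8} - \frac{R}{8}$ ($J{\left(R,G \right)} = 3 - \frac{\left(-36 + R\right) - 29}{8} = 3 - \frac{-65 + R}{8} = 3 - \left(- \frac{65}{8} + \frac{R}{8}\right) = \frac{89}{8} - \frac{R}{8}$)
$\left(J{\left(-17,H{\left(-6 \right)} \right)} + 21574\right) + 14519 = \left(\left(\frac{89}{8} - - \frac{17}{8}\right) + 21574\right) + 14519 = \left(\left(\frac{89}{8} + \frac{17}{8}\right) + 21574\right) + 14519 = \left(\frac{53}{4} + 21574\right) + 14519 = \frac{86349}{4} + 14519 = \frac{144425}{4}$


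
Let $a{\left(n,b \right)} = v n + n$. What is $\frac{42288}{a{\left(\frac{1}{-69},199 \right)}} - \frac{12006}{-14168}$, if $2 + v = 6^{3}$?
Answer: $- \frac{898648461}{66220} \approx -13571.0$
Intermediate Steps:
$v = 214$ ($v = -2 + 6^{3} = -2 + 216 = 214$)
$a{\left(n,b \right)} = 215 n$ ($a{\left(n,b \right)} = 214 n + n = 215 n$)
$\frac{42288}{a{\left(\frac{1}{-69},199 \right)}} - \frac{12006}{-14168} = \frac{42288}{215 \frac{1}{-69}} - \frac{12006}{-14168} = \frac{42288}{215 \left(- \frac{1}{69}\right)} - - \frac{261}{308} = \frac{42288}{- \frac{215}{69}} + \frac{261}{308} = 42288 \left(- \frac{69}{215}\right) + \frac{261}{308} = - \frac{2917872}{215} + \frac{261}{308} = - \frac{898648461}{66220}$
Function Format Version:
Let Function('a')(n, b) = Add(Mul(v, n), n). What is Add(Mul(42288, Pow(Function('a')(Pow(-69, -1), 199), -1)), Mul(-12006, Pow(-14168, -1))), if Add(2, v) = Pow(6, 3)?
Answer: Rational(-898648461, 66220) ≈ -13571.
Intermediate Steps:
v = 214 (v = Add(-2, Pow(6, 3)) = Add(-2, 216) = 214)
Function('a')(n, b) = Mul(215, n) (Function('a')(n, b) = Add(Mul(214, n), n) = Mul(215, n))
Add(Mul(42288, Pow(Function('a')(Pow(-69, -1), 199), -1)), Mul(-12006, Pow(-14168, -1))) = Add(Mul(42288, Pow(Mul(215, Pow(-69, -1)), -1)), Mul(-12006, Pow(-14168, -1))) = Add(Mul(42288, Pow(Mul(215, Rational(-1, 69)), -1)), Mul(-12006, Rational(-1, 14168))) = Add(Mul(42288, Pow(Rational(-215, 69), -1)), Rational(261, 308)) = Add(Mul(42288, Rational(-69, 215)), Rational(261, 308)) = Add(Rational(-2917872, 215), Rational(261, 308)) = Rational(-898648461, 66220)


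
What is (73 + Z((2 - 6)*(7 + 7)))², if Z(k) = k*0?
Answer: 5329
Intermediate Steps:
Z(k) = 0
(73 + Z((2 - 6)*(7 + 7)))² = (73 + 0)² = 73² = 5329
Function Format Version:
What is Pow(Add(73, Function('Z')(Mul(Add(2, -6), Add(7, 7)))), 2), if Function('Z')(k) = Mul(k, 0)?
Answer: 5329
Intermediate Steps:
Function('Z')(k) = 0
Pow(Add(73, Function('Z')(Mul(Add(2, -6), Add(7, 7)))), 2) = Pow(Add(73, 0), 2) = Pow(73, 2) = 5329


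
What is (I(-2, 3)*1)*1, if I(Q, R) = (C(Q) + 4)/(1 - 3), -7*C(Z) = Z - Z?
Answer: -2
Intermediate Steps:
C(Z) = 0 (C(Z) = -(Z - Z)/7 = -1/7*0 = 0)
I(Q, R) = -2 (I(Q, R) = (0 + 4)/(1 - 3) = 4/(-2) = 4*(-1/2) = -2)
(I(-2, 3)*1)*1 = -2*1*1 = -2*1 = -2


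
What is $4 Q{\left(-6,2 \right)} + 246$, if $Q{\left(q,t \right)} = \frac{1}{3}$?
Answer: $\frac{742}{3} \approx 247.33$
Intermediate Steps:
$Q{\left(q,t \right)} = \frac{1}{3}$
$4 Q{\left(-6,2 \right)} + 246 = 4 \cdot \frac{1}{3} + 246 = \frac{4}{3} + 246 = \frac{742}{3}$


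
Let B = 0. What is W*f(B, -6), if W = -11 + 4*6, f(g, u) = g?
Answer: 0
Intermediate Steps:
W = 13 (W = -11 + 24 = 13)
W*f(B, -6) = 13*0 = 0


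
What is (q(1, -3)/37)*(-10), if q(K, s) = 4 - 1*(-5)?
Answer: -90/37 ≈ -2.4324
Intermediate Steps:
q(K, s) = 9 (q(K, s) = 4 + 5 = 9)
(q(1, -3)/37)*(-10) = (9/37)*(-10) = -90/37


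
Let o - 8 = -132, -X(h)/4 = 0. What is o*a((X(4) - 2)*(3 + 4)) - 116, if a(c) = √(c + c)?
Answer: -116 - 248*I*√7 ≈ -116.0 - 656.15*I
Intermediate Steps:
X(h) = 0 (X(h) = -4*0 = 0)
o = -124 (o = 8 - 132 = -124)
a(c) = √2*√c (a(c) = √(2*c) = √2*√c)
o*a((X(4) - 2)*(3 + 4)) - 116 = -124*√2*√((0 - 2)*(3 + 4)) - 116 = -124*√2*√(-2*7) - 116 = -124*√2*√(-14) - 116 = -124*√2*I*√14 - 116 = -248*I*√7 - 116 = -116 - 248*I*√7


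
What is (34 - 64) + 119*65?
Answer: 7705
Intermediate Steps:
(34 - 64) + 119*65 = -30 + 7735 = 7705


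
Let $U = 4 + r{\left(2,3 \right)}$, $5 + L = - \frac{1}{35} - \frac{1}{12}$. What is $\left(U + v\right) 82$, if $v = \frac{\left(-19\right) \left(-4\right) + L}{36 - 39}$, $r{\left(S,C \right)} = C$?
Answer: $- \frac{859073}{630} \approx -1363.6$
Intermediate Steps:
$L = - \frac{2147}{420}$ ($L = -5 - \frac{47}{420} = - \frac{2147}{420} \approx -5.1119$)
$v = - \frac{29773}{1260}$ ($v = \frac{\left(-19\right) \left(-4\right) - \frac{2147}{420}}{36 - 39} = \frac{76 - \frac{2147}{420}}{-3} = \frac{29773}{420} \left(- \frac{1}{3}\right) = - \frac{29773}{1260} \approx -23.629$)
$U = 7$ ($U = 4 + 3 = 7$)
$\left(U + v\right) 82 = \left(7 - \frac{29773}{1260}\right) 82 = \left(- \frac{20953}{1260}\right) 82 = - \frac{859073}{630}$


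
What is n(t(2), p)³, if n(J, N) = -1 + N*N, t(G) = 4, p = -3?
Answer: 512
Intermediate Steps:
n(J, N) = -1 + N²
n(t(2), p)³ = (-1 + (-3)²)³ = (-1 + 9)³ = 8³ = 512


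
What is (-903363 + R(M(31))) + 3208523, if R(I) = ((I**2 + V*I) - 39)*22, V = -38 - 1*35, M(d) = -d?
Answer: 2375230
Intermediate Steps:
V = -73 (V = -38 - 35 = -73)
R(I) = -858 - 1606*I + 22*I**2 (R(I) = ((I**2 - 73*I) - 39)*22 = (-39 + I**2 - 73*I)*22 = -858 - 1606*I + 22*I**2)
(-903363 + R(M(31))) + 3208523 = (-903363 + (-858 - (-1606)*31 + 22*(-1*31)**2)) + 3208523 = (-903363 + (-858 - 1606*(-31) + 22*(-31)**2)) + 3208523 = (-903363 + (-858 + 49786 + 22*961)) + 3208523 = (-903363 + (-858 + 49786 + 21142)) + 3208523 = (-903363 + 70070) + 3208523 = -833293 + 3208523 = 2375230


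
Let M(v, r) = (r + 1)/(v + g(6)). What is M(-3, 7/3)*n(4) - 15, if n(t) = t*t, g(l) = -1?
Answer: -85/3 ≈ -28.333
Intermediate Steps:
M(v, r) = (1 + r)/(-1 + v) (M(v, r) = (r + 1)/(v - 1) = (1 + r)/(-1 + v))
n(t) = t**2
M(-3, 7/3)*n(4) - 15 = ((1 + 7/3)/(-1 - 3))*4**2 - 15 = ((1 + 7*(1/3))/(-4))*16 - 15 = -(1 + 7/3)/4*16 - 15 = -1/4*10/3*16 - 15 = -5/6*16 - 15 = -40/3 - 15 = -85/3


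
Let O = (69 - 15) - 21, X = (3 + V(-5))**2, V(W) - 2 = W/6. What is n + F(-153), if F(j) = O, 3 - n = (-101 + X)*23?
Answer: 70549/36 ≈ 1959.7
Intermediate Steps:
V(W) = 2 + W/6
X = 625/36 (X = (3 + (2 + (1/6)*(-5)))**2 = (3 + (2 - 5/6))**2 = (3 + 7/6)**2 = (25/6)**2 = 625/36 ≈ 17.361)
n = 69361/36 (n = 3 - (-101 + 625/36)*23 = 3 - (-3011)*23/36 = 3 - 1*(-69253/36) = 3 + 69253/36 = 69361/36 ≈ 1926.7)
O = 33 (O = 54 - 21 = 33)
F(j) = 33
n + F(-153) = 69361/36 + 33 = 70549/36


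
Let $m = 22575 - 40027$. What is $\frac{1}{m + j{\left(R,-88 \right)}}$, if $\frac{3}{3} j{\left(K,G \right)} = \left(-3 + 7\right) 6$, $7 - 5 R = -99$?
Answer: $- \frac{1}{17428} \approx -5.7379 \cdot 10^{-5}$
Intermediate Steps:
$m = -17452$
$R = \frac{106}{5}$ ($R = \frac{7}{5} - - \frac{99}{5} = \frac{7}{5} + \frac{99}{5} = \frac{106}{5} \approx 21.2$)
$j{\left(K,G \right)} = 24$ ($j{\left(K,G \right)} = \left(-3 + 7\right) 6 = 4 \cdot 6 = 24$)
$\frac{1}{m + j{\left(R,-88 \right)}} = \frac{1}{-17452 + 24} = \frac{1}{-17428} = - \frac{1}{17428}$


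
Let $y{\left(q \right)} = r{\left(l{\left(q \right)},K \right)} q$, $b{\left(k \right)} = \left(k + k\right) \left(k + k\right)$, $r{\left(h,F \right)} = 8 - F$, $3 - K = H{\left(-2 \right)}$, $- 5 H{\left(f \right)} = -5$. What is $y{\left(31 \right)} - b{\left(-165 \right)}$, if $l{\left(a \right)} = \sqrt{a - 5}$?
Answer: $-108714$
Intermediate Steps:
$H{\left(f \right)} = 1$ ($H{\left(f \right)} = \left(- \frac{1}{5}\right) \left(-5\right) = 1$)
$l{\left(a \right)} = \sqrt{-5 + a}$
$K = 2$ ($K = 3 - 1 = 2$)
$b{\left(k \right)} = 4 k^{2}$ ($b{\left(k \right)} = 2 k 2 k = 4 k^{2}$)
$y{\left(q \right)} = 6 q$ ($y{\left(q \right)} = \left(8 - 2\right) q = 6 q$)
$y{\left(31 \right)} - b{\left(-165 \right)} = 6 \cdot 31 - 4 \left(-165\right)^{2} = 186 - 4 \cdot 27225 = 186 - 108900 = -108714$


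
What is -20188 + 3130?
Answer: -17058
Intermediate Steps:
-20188 + 3130 = -17058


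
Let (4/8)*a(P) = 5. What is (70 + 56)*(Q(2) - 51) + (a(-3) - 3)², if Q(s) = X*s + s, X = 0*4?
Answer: -6125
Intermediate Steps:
a(P) = 10 (a(P) = 2*5 = 10)
X = 0
Q(s) = s (Q(s) = 0*s + s = 0 + s = s)
(70 + 56)*(Q(2) - 51) + (a(-3) - 3)² = (70 + 56)*(2 - 51) + (10 - 3)² = 126*(-49) + 7² = -6174 + 49 = -6125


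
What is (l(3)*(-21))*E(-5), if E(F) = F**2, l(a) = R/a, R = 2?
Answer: -350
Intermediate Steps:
l(a) = 2/a
(l(3)*(-21))*E(-5) = ((2/3)*(-21))*(-5)**2 = ((2*(1/3))*(-21))*25 = ((2/3)*(-21))*25 = -14*25 = -350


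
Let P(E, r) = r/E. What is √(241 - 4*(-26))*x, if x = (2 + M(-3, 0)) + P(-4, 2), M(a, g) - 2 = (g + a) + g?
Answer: √345/2 ≈ 9.2871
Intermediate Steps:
M(a, g) = 2 + a + 2*g (M(a, g) = 2 + ((g + a) + g) = 2 + ((a + g) + g) = 2 + (a + 2*g) = 2 + a + 2*g)
x = ½ (x = (2 + (2 - 3 + 2*0)) + 2/(-4) = (2 + (2 - 3 + 0)) + 2*(-¼) = (2 - 1) - ½ = 1 - ½ = ½ ≈ 0.50000)
√(241 - 4*(-26))*x = √(241 - 4*(-26))*(½) = √(241 + 104)*(½) = √345*(½) = √345/2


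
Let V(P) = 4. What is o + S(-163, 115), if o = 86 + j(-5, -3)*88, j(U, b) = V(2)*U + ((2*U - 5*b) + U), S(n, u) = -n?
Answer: -1511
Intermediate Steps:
j(U, b) = -5*b + 7*U (j(U, b) = 4*U + ((2*U - 5*b) + U) = 4*U + ((-5*b + 2*U) + U) = 4*U + (-5*b + 3*U) = -5*b + 7*U)
o = -1674 (o = 86 + (-5*(-3) + 7*(-5))*88 = 86 + (15 - 35)*88 = 86 - 20*88 = 86 - 1760 = -1674)
o + S(-163, 115) = -1674 - 1*(-163) = -1674 + 163 = -1511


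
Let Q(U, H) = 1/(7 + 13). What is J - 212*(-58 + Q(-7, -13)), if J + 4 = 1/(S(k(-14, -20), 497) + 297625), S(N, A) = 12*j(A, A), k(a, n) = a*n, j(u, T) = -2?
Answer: 18274784612/1488005 ≈ 12281.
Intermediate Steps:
Q(U, H) = 1/20
S(N, A) = -24 (S(N, A) = 12*(-2) = -24)
J = -1190403/297601 (J = -4 + 1/(-24 + 297625) = -4 + 1/297601 = -1190403/297601 ≈ -4.0000)
J - 212*(-58 + Q(-7, -13)) = -1190403/297601 - 212*(-58 + 1/20) = -1190403/297601 - 212*(-1159/20) = -1190403/297601 + 61427/5 = 18274784612/1488005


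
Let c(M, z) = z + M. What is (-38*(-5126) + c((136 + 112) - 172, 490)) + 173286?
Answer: 368640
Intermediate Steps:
c(M, z) = M + z
(-38*(-5126) + c((136 + 112) - 172, 490)) + 173286 = (-38*(-5126) + (((136 + 112) - 172) + 490)) + 173286 = (194788 + ((248 - 172) + 490)) + 173286 = (194788 + (76 + 490)) + 173286 = (194788 + 566) + 173286 = 195354 + 173286 = 368640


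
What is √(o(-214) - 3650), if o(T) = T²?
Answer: √42146 ≈ 205.29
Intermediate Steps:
√(o(-214) - 3650) = √((-214)² - 3650) = √(45796 - 3650) = √42146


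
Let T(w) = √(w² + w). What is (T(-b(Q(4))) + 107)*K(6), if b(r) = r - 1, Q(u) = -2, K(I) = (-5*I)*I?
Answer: -19260 - 360*√3 ≈ -19884.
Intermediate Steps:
K(I) = -5*I²
b(r) = -1 + r
T(w) = √(w + w²)
(T(-b(Q(4))) + 107)*K(6) = (√((-(-1 - 2))*(1 - (-1 - 2))) + 107)*(-5*6²) = (√((-1*(-3))*(1 - 1*(-3))) + 107)*(-5*36) = (√(3*(1 + 3)) + 107)*(-180) = (√(3*4) + 107)*(-180) = (√12 + 107)*(-180) = (2*√3 + 107)*(-180) = (107 + 2*√3)*(-180) = -19260 - 360*√3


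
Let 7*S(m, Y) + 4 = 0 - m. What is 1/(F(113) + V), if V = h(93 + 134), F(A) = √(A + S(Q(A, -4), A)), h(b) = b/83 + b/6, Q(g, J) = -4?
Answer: 10061094/380136757 - 248004*√113/380136757 ≈ 0.019532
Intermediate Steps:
h(b) = 89*b/498 (h(b) = b*(1/83) + b*(⅙) = b/83 + b/6 = 89*b/498)
S(m, Y) = -4/7 - m/7 (S(m, Y) = -4/7 + (0 - m)/7 = -4/7 + (-m)/7 = -4/7 - m/7)
F(A) = √A (F(A) = √(A + (-4/7 - ⅐*(-4))) = √(A + (-4/7 + 4/7)) = √(A + 0) = √A)
V = 20203/498 (V = 89*(93 + 134)/498 = (89/498)*227 = 20203/498 ≈ 40.568)
1/(F(113) + V) = 1/(√113 + 20203/498) = 1/(20203/498 + √113)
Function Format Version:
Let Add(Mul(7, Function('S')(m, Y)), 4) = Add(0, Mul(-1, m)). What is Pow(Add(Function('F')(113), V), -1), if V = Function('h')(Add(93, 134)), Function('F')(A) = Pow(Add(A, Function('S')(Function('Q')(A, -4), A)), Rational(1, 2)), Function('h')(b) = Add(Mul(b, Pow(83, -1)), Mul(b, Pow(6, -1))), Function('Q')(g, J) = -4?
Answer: Add(Rational(10061094, 380136757), Mul(Rational(-248004, 380136757), Pow(113, Rational(1, 2)))) ≈ 0.019532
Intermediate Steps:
Function('h')(b) = Mul(Rational(89, 498), b) (Function('h')(b) = Add(Mul(b, Rational(1, 83)), Mul(b, Rational(1, 6))) = Add(Mul(Rational(1, 83), b), Mul(Rational(1, 6), b)) = Mul(Rational(89, 498), b))
Function('S')(m, Y) = Add(Rational(-4, 7), Mul(Rational(-1, 7), m)) (Function('S')(m, Y) = Add(Rational(-4, 7), Mul(Rational(1, 7), Add(0, Mul(-1, m)))) = Add(Rational(-4, 7), Mul(Rational(1, 7), Mul(-1, m))) = Add(Rational(-4, 7), Mul(Rational(-1, 7), m)))
Function('F')(A) = Pow(A, Rational(1, 2)) (Function('F')(A) = Pow(Add(A, Add(Rational(-4, 7), Mul(Rational(-1, 7), -4))), Rational(1, 2)) = Pow(Add(A, Add(Rational(-4, 7), Rational(4, 7))), Rational(1, 2)) = Pow(Add(A, 0), Rational(1, 2)) = Pow(A, Rational(1, 2)))
V = Rational(20203, 498) (V = Mul(Rational(89, 498), Add(93, 134)) = Mul(Rational(89, 498), 227) = Rational(20203, 498) ≈ 40.568)
Pow(Add(Function('F')(113), V), -1) = Pow(Add(Pow(113, Rational(1, 2)), Rational(20203, 498)), -1) = Pow(Add(Rational(20203, 498), Pow(113, Rational(1, 2))), -1)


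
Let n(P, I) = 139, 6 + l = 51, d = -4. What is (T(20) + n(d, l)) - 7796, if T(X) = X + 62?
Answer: -7575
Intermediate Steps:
l = 45 (l = -6 + 51 = 45)
T(X) = 62 + X
(T(20) + n(d, l)) - 7796 = ((62 + 20) + 139) - 7796 = (82 + 139) - 7796 = 221 - 7796 = -7575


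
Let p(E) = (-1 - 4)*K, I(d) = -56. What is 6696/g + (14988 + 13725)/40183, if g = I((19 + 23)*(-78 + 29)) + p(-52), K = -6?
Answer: -10319955/40183 ≈ -256.82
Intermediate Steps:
p(E) = 30 (p(E) = (-1 - 4)*(-6) = -5*(-6) = 30)
g = -26 (g = -56 + 30 = -26)
6696/g + (14988 + 13725)/40183 = 6696/(-26) + (14988 + 13725)/40183 = 6696*(-1/26) + 28713*(1/40183) = -3348/13 + 28713/40183 = -10319955/40183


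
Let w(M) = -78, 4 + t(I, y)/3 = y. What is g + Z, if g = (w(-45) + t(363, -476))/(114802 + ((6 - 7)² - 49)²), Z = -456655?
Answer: -2430774634/5323 ≈ -4.5666e+5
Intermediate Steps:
t(I, y) = -12 + 3*y
g = -69/5323 (g = (-78 + (-12 + 3*(-476)))/(114802 + ((6 - 7)² - 49)²) = (-78 + (-12 - 1428))/(114802 + ((-1)² - 49)²) = (-78 - 1440)/(114802 + (1 - 49)²) = -1518/(114802 + (-48)²) = -1518/(114802 + 2304) = -1518/117106 = -1518*1/117106 = -69/5323 ≈ -0.012963)
g + Z = -69/5323 - 456655 = -2430774634/5323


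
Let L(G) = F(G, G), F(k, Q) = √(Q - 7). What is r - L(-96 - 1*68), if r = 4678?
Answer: 4678 - 3*I*√19 ≈ 4678.0 - 13.077*I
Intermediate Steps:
F(k, Q) = √(-7 + Q)
L(G) = √(-7 + G)
r - L(-96 - 1*68) = 4678 - √(-7 + (-96 - 1*68)) = 4678 - √(-7 + (-96 - 68)) = 4678 - √(-7 - 164) = 4678 - √(-171) = 4678 - 3*I*√19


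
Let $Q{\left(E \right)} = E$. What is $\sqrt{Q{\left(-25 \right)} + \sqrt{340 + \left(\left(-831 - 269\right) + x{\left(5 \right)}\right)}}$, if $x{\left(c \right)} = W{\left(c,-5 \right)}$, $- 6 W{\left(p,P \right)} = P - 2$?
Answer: $\frac{\sqrt{-900 + 6 i \sqrt{27318}}}{6} \approx 2.4698 + 5.5767 i$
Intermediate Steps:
$W{\left(p,P \right)} = \frac{1}{3} - \frac{P}{6}$ ($W{\left(p,P \right)} = - \frac{P - 2}{6} = - \frac{-2 + P}{6} = \frac{1}{3} - \frac{P}{6}$)
$x{\left(c \right)} = \frac{7}{6}$ ($x{\left(c \right)} = \frac{1}{3} - - \frac{5}{6} = \frac{1}{3} + \frac{5}{6} = \frac{7}{6}$)
$\sqrt{Q{\left(-25 \right)} + \sqrt{340 + \left(\left(-831 - 269\right) + x{\left(5 \right)}\right)}} = \sqrt{-25 + \sqrt{340 + \left(\left(-831 - 269\right) + \frac{7}{6}\right)}} = \sqrt{-25 + \sqrt{340 + \left(-1100 + \frac{7}{6}\right)}} = \sqrt{-25 + \sqrt{340 - \frac{6593}{6}}} = \sqrt{-25 + \sqrt{- \frac{4553}{6}}} = \sqrt{-25 + \frac{i \sqrt{27318}}{6}}$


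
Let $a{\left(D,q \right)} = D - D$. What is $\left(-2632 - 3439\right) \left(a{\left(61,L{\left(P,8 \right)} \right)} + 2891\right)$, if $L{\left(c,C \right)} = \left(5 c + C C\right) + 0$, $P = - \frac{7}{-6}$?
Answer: $-17551261$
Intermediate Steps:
$P = \frac{7}{6}$ ($P = \left(-7\right) \left(- \frac{1}{6}\right) = \frac{7}{6} \approx 1.1667$)
$L{\left(c,C \right)} = C^{2} + 5 c$ ($L{\left(c,C \right)} = \left(5 c + C^{2}\right) + 0 = \left(C^{2} + 5 c\right) + 0 = C^{2} + 5 c$)
$a{\left(D,q \right)} = 0$
$\left(-2632 - 3439\right) \left(a{\left(61,L{\left(P,8 \right)} \right)} + 2891\right) = \left(-2632 - 3439\right) \left(0 + 2891\right) = \left(-6071\right) 2891 = -17551261$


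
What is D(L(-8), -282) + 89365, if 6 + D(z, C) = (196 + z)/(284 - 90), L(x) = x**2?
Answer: 8667953/97 ≈ 89360.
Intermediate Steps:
D(z, C) = -484/97 + z/194 (D(z, C) = -6 + (196 + z)/(284 - 90) = -6 + (196 + z)/194 = -6 + (196 + z)*(1/194) = -6 + (98/97 + z/194) = -484/97 + z/194)
D(L(-8), -282) + 89365 = (-484/97 + (1/194)*(-8)**2) + 89365 = (-484/97 + (1/194)*64) + 89365 = (-484/97 + 32/97) + 89365 = -452/97 + 89365 = 8667953/97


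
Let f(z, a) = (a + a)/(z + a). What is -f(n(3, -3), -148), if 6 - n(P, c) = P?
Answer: -296/145 ≈ -2.0414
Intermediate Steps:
n(P, c) = 6 - P
f(z, a) = 2*a/(a + z) (f(z, a) = (2*a)/(a + z) = 2*a/(a + z))
-f(n(3, -3), -148) = -2*(-148)/(-148 + (6 - 1*3)) = -2*(-148)/(-148 + (6 - 3)) = -2*(-148)/(-148 + 3) = -2*(-148)/(-145) = -2*(-148)*(-1)/145 = -1*296/145 = -296/145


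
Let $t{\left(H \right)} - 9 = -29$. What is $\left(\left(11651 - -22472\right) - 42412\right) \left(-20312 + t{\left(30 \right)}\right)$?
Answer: $168531948$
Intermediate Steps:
$t{\left(H \right)} = -20$ ($t{\left(H \right)} = 9 - 29 = -20$)
$\left(\left(11651 - -22472\right) - 42412\right) \left(-20312 + t{\left(30 \right)}\right) = \left(\left(11651 - -22472\right) - 42412\right) \left(-20312 - 20\right) = \left(\left(11651 + 22472\right) - 42412\right) \left(-20332\right) = \left(34123 - 42412\right) \left(-20332\right) = \left(-8289\right) \left(-20332\right) = 168531948$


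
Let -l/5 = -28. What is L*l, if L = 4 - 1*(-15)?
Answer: 2660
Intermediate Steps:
l = 140 (l = -5*(-28) = 140)
L = 19 (L = 4 + 15 = 19)
L*l = 19*140 = 2660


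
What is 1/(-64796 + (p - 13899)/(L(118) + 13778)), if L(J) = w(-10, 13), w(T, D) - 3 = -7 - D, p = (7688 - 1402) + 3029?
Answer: -4587/297220780 ≈ -1.5433e-5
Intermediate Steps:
p = 9315 (p = 6286 + 3029 = 9315)
w(T, D) = -4 - D (w(T, D) = 3 + (-7 - D) = -4 - D)
L(J) = -17 (L(J) = -4 - 1*13 = -4 - 13 = -17)
1/(-64796 + (p - 13899)/(L(118) + 13778)) = 1/(-64796 + (9315 - 13899)/(-17 + 13778)) = 1/(-64796 - 4584/13761) = 1/(-64796 - 4584*1/13761) = 1/(-64796 - 1528/4587) = 1/(-297220780/4587) = -4587/297220780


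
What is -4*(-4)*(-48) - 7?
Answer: -775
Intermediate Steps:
-4*(-4)*(-48) - 7 = 16*(-48) - 7 = -768 - 7 = -775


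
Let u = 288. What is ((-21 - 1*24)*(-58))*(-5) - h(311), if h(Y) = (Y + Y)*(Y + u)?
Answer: -385628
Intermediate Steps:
h(Y) = 2*Y*(288 + Y) (h(Y) = (Y + Y)*(Y + 288) = (2*Y)*(288 + Y) = 2*Y*(288 + Y))
((-21 - 1*24)*(-58))*(-5) - h(311) = ((-21 - 1*24)*(-58))*(-5) - 2*311*(288 + 311) = ((-21 - 24)*(-58))*(-5) - 2*311*599 = -45*(-58)*(-5) - 1*372578 = 2610*(-5) - 372578 = -13050 - 372578 = -385628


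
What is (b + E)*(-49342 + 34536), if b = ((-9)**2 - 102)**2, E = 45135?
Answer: -674798256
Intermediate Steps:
b = 441 (b = (81 - 102)**2 = (-21)**2 = 441)
(b + E)*(-49342 + 34536) = (441 + 45135)*(-49342 + 34536) = 45576*(-14806) = -674798256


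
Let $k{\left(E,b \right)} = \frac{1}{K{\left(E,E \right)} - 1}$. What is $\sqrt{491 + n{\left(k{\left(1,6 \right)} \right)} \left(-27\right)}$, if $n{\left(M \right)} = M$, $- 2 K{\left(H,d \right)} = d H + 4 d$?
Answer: $\frac{\sqrt{24437}}{7} \approx 22.332$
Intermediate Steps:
$K{\left(H,d \right)} = - 2 d - \frac{H d}{2}$ ($K{\left(H,d \right)} = - \frac{d H + 4 d}{2} = - \frac{H d + 4 d}{2} = - \frac{4 d + H d}{2} = - 2 d - \frac{H d}{2}$)
$k{\left(E,b \right)} = \frac{1}{-1 - \frac{E \left(4 + E\right)}{2}}$ ($k{\left(E,b \right)} = \frac{1}{- \frac{E \left(4 + E\right)}{2} - 1} = \frac{1}{-1 - \frac{E \left(4 + E\right)}{2}}$)
$\sqrt{491 + n{\left(k{\left(1,6 \right)} \right)} \left(-27\right)} = \sqrt{491 + - \frac{2}{2 + 1 \left(4 + 1\right)} \left(-27\right)} = \sqrt{491 + - \frac{2}{2 + 1 \cdot 5} \left(-27\right)} = \sqrt{491 + - \frac{2}{2 + 5} \left(-27\right)} = \sqrt{491 + - \frac{2}{7} \left(-27\right)} = \sqrt{491 + \left(-2\right) \frac{1}{7} \left(-27\right)} = \sqrt{491 - - \frac{54}{7}} = \sqrt{491 + \frac{54}{7}} = \sqrt{\frac{3491}{7}} = \frac{\sqrt{24437}}{7}$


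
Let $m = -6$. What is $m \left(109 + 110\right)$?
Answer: $-1314$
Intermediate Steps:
$m \left(109 + 110\right) = - 6 \left(109 + 110\right) = \left(-6\right) 219 = -1314$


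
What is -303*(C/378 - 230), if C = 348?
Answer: 1457632/21 ≈ 69411.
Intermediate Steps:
-303*(C/378 - 230) = -303*(348/378 - 230) = -303*(348*(1/378) - 230) = -303*(58/63 - 230) = -303*(-14432/63) = 1457632/21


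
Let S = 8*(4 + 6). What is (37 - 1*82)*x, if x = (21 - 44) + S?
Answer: -2565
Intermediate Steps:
S = 80 (S = 8*10 = 80)
x = 57 (x = (21 - 44) + 80 = -23 + 80 = 57)
(37 - 1*82)*x = (37 - 1*82)*57 = (37 - 82)*57 = -45*57 = -2565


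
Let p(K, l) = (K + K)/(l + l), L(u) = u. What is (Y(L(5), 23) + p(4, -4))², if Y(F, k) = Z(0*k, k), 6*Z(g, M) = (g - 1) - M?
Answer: 25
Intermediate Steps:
p(K, l) = K/l (p(K, l) = (2*K)/((2*l)) = (2*K)*(1/(2*l)) = K/l)
Z(g, M) = -⅙ - M/6 + g/6 (Z(g, M) = ((g - 1) - M)/6 = ((-1 + g) - M)/6 = (-1 + g - M)/6 = -⅙ - M/6 + g/6)
Y(F, k) = -⅙ - k/6 (Y(F, k) = -⅙ - k/6 + (0*k)/6 = -⅙ - k/6 + (⅙)*0 = -⅙ - k/6 + 0 = -⅙ - k/6)
(Y(L(5), 23) + p(4, -4))² = ((-⅙ - ⅙*23) + 4/(-4))² = ((-⅙ - 23/6) + 4*(-¼))² = (-4 - 1)² = (-5)² = 25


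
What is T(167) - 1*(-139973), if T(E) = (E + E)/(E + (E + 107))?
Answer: 61728427/441 ≈ 1.3997e+5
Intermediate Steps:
T(E) = 2*E/(107 + 2*E) (T(E) = (2*E)/(E + (107 + E)) = (2*E)/(107 + 2*E) = 2*E/(107 + 2*E))
T(167) - 1*(-139973) = 2*167/(107 + 2*167) - 1*(-139973) = 2*167/(107 + 334) + 139973 = 2*167/441 + 139973 = 2*167*(1/441) + 139973 = 334/441 + 139973 = 61728427/441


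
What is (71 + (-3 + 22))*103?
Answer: 9270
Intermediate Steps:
(71 + (-3 + 22))*103 = (71 + 19)*103 = 90*103 = 9270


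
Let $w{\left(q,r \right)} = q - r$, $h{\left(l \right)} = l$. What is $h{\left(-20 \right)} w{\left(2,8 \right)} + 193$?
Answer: $313$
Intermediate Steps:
$h{\left(-20 \right)} w{\left(2,8 \right)} + 193 = - 20 \left(2 - 8\right) + 193 = \left(-20\right) \left(-6\right) + 193 = 120 + 193 = 313$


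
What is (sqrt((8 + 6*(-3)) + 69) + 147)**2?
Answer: (147 + sqrt(59))**2 ≈ 23926.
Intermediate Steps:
(sqrt((8 + 6*(-3)) + 69) + 147)**2 = (sqrt((8 - 18) + 69) + 147)**2 = (sqrt(-10 + 69) + 147)**2 = (sqrt(59) + 147)**2 = (147 + sqrt(59))**2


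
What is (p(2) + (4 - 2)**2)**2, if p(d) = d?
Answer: 36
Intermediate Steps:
(p(2) + (4 - 2)**2)**2 = (2 + (4 - 2)**2)**2 = (2 + 2**2)**2 = (2 + 4)**2 = 6**2 = 36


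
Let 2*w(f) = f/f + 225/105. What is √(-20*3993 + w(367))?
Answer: I*√3913063/7 ≈ 282.59*I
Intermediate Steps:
w(f) = 11/7 (w(f) = (f/f + 225/105)/2 = (1 + 225*(1/105))/2 = (1 + 15/7)/2 = (½)*(22/7) = 11/7)
√(-20*3993 + w(367)) = √(-20*3993 + 11/7) = √(-79860 + 11/7) = √(-559009/7) = I*√3913063/7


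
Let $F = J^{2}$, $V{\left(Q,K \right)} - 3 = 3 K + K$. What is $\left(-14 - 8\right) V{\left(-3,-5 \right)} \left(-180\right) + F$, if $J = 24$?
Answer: $-66744$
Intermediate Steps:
$V{\left(Q,K \right)} = 3 + 4 K$ ($V{\left(Q,K \right)} = 3 + \left(3 K + K\right) = 3 + 4 K$)
$F = 576$ ($F = 24^{2} = 576$)
$\left(-14 - 8\right) V{\left(-3,-5 \right)} \left(-180\right) + F = \left(-14 - 8\right) \left(3 + 4 \left(-5\right)\right) \left(-180\right) + 576 = - 22 \left(3 - 20\right) \left(-180\right) + 576 = \left(-22\right) \left(-17\right) \left(-180\right) + 576 = 374 \left(-180\right) + 576 = -67320 + 576 = -66744$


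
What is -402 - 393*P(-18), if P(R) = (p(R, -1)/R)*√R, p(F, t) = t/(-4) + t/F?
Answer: -402 + 1441*I*√2/72 ≈ -402.0 + 28.304*I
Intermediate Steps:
p(F, t) = -t/4 + t/F (p(F, t) = t*(-¼) + t/F = -t/4 + t/F)
P(R) = (¼ - 1/R)/√R (P(R) = ((-¼*(-1) - 1/R)/R)*√R = ((¼ - 1/R)/R)*√R = (¼ - 1/R)/√R)
-402 - 393*P(-18) = -402 - 393*(-4 - 18)/(4*(-18)^(3/2)) = -402 - 393*I*√2/108*(-22)/4 = -402 - (-1441)*I*√2/72 = -402 + 1441*I*√2/72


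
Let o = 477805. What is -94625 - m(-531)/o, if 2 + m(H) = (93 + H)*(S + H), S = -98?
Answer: -9042514725/95561 ≈ -94626.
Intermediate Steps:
m(H) = -2 + (-98 + H)*(93 + H) (m(H) = -2 + (93 + H)*(-98 + H) = -2 + (-98 + H)*(93 + H))
-94625 - m(-531)/o = -94625 - (-9116 + (-531)**2 - 5*(-531))/477805 = -94625 - (-9116 + 281961 + 2655)/477805 = -94625 - 275500/477805 = -94625 - 1*55100/95561 = -94625 - 55100/95561 = -9042514725/95561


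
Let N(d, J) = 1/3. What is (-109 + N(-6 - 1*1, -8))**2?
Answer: 106276/9 ≈ 11808.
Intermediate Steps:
N(d, J) = 1/3
(-109 + N(-6 - 1*1, -8))**2 = (-109 + 1/3)**2 = (-326/3)**2 = 106276/9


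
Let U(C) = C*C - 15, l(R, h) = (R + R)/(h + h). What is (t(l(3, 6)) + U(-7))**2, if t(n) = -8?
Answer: 676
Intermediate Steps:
l(R, h) = R/h (l(R, h) = (2*R)/((2*h)) = (2*R)*(1/(2*h)) = R/h)
U(C) = -15 + C**2 (U(C) = C**2 - 15 = -15 + C**2)
(t(l(3, 6)) + U(-7))**2 = (-8 + (-15 + (-7)**2))**2 = (-8 + (-15 + 49))**2 = (-8 + 34)**2 = 26**2 = 676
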